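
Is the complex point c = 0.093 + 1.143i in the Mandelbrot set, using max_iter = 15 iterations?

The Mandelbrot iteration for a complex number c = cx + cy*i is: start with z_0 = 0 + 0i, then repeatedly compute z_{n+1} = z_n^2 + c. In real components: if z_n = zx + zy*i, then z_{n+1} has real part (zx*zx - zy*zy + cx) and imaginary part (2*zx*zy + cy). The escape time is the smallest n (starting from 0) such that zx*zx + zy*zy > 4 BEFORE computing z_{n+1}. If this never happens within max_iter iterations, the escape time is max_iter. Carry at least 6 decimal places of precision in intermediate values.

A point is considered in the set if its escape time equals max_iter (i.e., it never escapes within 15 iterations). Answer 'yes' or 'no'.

z_0 = 0 + 0i, c = 0.0930 + 1.1430i
Iter 1: z = 0.0930 + 1.1430i, |z|^2 = 1.3151
Iter 2: z = -1.2048 + 1.3556i, |z|^2 = 3.2892
Iter 3: z = -0.2931 + -2.1234i, |z|^2 = 4.5949
Escaped at iteration 3

Answer: no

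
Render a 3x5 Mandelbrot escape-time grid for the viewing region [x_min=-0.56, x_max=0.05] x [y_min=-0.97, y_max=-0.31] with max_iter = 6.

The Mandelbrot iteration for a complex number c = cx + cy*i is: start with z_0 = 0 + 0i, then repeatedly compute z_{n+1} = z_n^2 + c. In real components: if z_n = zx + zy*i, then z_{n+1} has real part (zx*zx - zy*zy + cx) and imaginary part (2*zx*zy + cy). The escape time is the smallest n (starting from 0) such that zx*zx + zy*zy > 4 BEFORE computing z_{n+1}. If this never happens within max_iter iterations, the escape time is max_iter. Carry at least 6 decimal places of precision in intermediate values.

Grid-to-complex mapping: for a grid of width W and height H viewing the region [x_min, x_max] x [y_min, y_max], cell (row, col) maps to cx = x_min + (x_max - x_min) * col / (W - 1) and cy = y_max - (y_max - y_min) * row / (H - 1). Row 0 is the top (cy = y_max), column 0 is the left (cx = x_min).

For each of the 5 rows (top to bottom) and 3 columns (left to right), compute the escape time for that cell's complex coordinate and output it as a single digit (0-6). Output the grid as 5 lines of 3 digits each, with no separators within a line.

(row=0, col=0): c = -0.5600 + -0.3100i → escape time 6
(row=0, col=1): c = -0.2550 + -0.3100i → escape time 6
(row=0, col=2): c = 0.0500 + -0.3100i → escape time 6
(row=1, col=0): c = -0.5600 + -0.4750i → escape time 6
(row=1, col=1): c = -0.2550 + -0.4750i → escape time 6
(row=1, col=2): c = 0.0500 + -0.4750i → escape time 6
(row=2, col=0): c = -0.5600 + -0.6400i → escape time 6
(row=2, col=1): c = -0.2550 + -0.6400i → escape time 6
(row=2, col=2): c = 0.0500 + -0.6400i → escape time 6
(row=3, col=0): c = -0.5600 + -0.8050i → escape time 5
(row=3, col=1): c = -0.2550 + -0.8050i → escape time 6
(row=3, col=2): c = 0.0500 + -0.8050i → escape time 6
(row=4, col=0): c = -0.5600 + -0.9700i → escape time 4
(row=4, col=1): c = -0.2550 + -0.9700i → escape time 6
(row=4, col=2): c = 0.0500 + -0.9700i → escape time 5

Answer: 666
666
666
566
465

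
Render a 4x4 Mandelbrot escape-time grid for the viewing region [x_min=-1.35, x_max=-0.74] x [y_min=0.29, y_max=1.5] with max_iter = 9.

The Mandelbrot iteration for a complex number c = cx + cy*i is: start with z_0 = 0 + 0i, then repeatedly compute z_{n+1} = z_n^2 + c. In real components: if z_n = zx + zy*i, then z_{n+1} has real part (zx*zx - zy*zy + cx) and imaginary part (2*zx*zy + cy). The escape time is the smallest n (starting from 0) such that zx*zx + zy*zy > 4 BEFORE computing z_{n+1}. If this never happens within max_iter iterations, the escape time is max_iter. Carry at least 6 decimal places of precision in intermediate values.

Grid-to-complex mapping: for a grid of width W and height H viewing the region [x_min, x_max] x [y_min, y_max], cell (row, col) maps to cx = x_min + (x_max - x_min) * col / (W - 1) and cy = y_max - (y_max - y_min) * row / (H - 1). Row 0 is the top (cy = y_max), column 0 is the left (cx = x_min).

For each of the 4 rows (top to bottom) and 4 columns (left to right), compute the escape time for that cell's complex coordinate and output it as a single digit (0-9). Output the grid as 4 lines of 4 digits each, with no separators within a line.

(row=0, col=0): c = -1.3500 + 1.5000i → escape time 1
(row=0, col=1): c = -1.1467 + 1.5000i → escape time 2
(row=0, col=2): c = -0.9433 + 1.5000i → escape time 2
(row=0, col=3): c = -0.7400 + 1.5000i → escape time 2
(row=1, col=0): c = -1.3500 + 1.0967i → escape time 2
(row=1, col=1): c = -1.1467 + 1.0967i → escape time 3
(row=1, col=2): c = -0.9433 + 1.0967i → escape time 3
(row=1, col=3): c = -0.7400 + 1.0967i → escape time 3
(row=2, col=0): c = -1.3500 + 0.6933i → escape time 3
(row=2, col=1): c = -1.1467 + 0.6933i → escape time 3
(row=2, col=2): c = -0.9433 + 0.6933i → escape time 4
(row=2, col=3): c = -0.7400 + 0.6933i → escape time 5
(row=3, col=0): c = -1.3500 + 0.2900i → escape time 6
(row=3, col=1): c = -1.1467 + 0.2900i → escape time 9
(row=3, col=2): c = -0.9433 + 0.2900i → escape time 9
(row=3, col=3): c = -0.7400 + 0.2900i → escape time 9

Answer: 1222
2333
3345
6999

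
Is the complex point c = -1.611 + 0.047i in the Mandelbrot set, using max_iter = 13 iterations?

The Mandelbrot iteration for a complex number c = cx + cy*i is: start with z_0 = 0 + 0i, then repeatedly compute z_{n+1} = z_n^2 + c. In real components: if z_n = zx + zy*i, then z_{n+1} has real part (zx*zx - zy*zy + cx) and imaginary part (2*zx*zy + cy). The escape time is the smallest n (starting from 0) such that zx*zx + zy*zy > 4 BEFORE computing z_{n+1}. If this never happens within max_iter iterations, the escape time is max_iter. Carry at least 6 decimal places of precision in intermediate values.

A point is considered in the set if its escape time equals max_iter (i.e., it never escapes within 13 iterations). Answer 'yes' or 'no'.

Answer: no

Derivation:
z_0 = 0 + 0i, c = -1.6110 + 0.0470i
Iter 1: z = -1.6110 + 0.0470i, |z|^2 = 2.5975
Iter 2: z = 0.9821 + -0.1044i, |z|^2 = 0.9755
Iter 3: z = -0.6574 + -0.1581i, |z|^2 = 0.4571
Iter 4: z = -1.2039 + 0.2549i, |z|^2 = 1.5143
Iter 5: z = -0.2266 + -0.5667i, |z|^2 = 0.3726
Iter 6: z = -1.8808 + 0.3039i, |z|^2 = 3.6298
Iter 7: z = 1.8341 + -1.0962i, |z|^2 = 4.5656
Escaped at iteration 7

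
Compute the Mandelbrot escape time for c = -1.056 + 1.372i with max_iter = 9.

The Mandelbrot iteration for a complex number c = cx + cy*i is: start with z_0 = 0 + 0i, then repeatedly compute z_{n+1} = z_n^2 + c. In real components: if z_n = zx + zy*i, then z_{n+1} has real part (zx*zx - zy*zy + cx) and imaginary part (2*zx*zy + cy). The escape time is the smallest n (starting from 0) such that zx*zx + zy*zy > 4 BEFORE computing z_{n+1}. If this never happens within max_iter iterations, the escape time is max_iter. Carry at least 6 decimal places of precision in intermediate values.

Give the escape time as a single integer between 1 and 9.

Answer: 2

Derivation:
z_0 = 0 + 0i, c = -1.0560 + 1.3720i
Iter 1: z = -1.0560 + 1.3720i, |z|^2 = 2.9975
Iter 2: z = -1.8232 + -1.5257i, |z|^2 = 5.6519
Escaped at iteration 2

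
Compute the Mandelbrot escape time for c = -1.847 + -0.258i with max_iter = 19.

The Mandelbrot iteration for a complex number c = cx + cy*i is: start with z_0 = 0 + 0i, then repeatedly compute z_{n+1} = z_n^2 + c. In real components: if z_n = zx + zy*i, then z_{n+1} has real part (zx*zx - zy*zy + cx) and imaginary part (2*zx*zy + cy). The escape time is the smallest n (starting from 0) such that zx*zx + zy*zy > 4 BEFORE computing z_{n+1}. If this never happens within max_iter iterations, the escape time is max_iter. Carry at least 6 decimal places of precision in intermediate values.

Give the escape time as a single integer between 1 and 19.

Answer: 4

Derivation:
z_0 = 0 + 0i, c = -1.8470 + -0.2580i
Iter 1: z = -1.8470 + -0.2580i, |z|^2 = 3.4780
Iter 2: z = 1.4978 + 0.6951i, |z|^2 = 2.7266
Iter 3: z = -0.0866 + 1.8242i, |z|^2 = 3.3351
Iter 4: z = -5.1671 + -0.5738i, |z|^2 = 27.0278
Escaped at iteration 4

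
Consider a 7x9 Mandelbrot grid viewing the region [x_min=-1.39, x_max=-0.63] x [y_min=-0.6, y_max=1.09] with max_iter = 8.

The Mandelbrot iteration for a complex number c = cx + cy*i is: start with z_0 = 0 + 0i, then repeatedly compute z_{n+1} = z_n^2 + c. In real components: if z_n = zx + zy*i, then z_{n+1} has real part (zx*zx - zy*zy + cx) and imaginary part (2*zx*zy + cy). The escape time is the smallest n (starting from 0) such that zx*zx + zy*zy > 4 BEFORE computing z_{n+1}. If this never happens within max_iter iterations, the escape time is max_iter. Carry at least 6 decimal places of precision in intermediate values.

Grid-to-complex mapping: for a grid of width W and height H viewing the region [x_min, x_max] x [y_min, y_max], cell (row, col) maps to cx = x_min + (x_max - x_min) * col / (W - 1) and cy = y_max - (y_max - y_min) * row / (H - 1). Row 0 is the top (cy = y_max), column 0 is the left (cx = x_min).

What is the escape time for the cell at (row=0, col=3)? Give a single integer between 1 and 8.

z_0 = 0 + 0i, c = -1.0100 + 1.0900i
Iter 1: z = -1.0100 + 1.0900i, |z|^2 = 2.2082
Iter 2: z = -1.1780 + -1.1118i, |z|^2 = 2.6238
Iter 3: z = -0.8584 + 3.7094i, |z|^2 = 14.4965
Escaped at iteration 3

Answer: 3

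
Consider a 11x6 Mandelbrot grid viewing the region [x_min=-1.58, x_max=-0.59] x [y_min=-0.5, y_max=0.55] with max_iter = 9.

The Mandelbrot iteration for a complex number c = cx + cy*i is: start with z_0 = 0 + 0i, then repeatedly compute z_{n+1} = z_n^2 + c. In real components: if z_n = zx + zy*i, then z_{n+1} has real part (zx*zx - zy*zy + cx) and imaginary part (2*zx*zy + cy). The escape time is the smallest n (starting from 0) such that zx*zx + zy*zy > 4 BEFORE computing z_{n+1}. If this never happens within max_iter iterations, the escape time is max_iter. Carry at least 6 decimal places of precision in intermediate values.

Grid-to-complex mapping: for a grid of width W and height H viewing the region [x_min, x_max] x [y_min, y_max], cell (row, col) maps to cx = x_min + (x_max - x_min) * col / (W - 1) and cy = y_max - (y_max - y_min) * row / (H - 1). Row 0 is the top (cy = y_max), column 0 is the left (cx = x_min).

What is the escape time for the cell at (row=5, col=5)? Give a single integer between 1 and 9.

Answer: 5

Derivation:
z_0 = 0 + 0i, c = -1.0850 + -0.5000i
Iter 1: z = -1.0850 + -0.5000i, |z|^2 = 1.4272
Iter 2: z = -0.1578 + 0.5850i, |z|^2 = 0.3671
Iter 3: z = -1.4023 + -0.6846i, |z|^2 = 2.4352
Iter 4: z = 0.4129 + 1.4201i, |z|^2 = 2.1870
Iter 5: z = -2.9311 + 0.6726i, |z|^2 = 9.0439
Escaped at iteration 5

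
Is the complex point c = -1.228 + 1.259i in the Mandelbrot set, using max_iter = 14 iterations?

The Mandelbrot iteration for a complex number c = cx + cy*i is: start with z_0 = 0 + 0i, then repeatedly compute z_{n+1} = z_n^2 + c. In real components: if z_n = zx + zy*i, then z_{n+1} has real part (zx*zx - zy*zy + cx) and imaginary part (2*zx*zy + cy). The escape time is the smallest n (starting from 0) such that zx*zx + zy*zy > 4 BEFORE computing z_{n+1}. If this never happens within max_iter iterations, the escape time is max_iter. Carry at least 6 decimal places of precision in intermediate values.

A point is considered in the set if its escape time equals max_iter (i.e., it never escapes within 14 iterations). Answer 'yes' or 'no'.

z_0 = 0 + 0i, c = -1.2280 + 1.2590i
Iter 1: z = -1.2280 + 1.2590i, |z|^2 = 3.0931
Iter 2: z = -1.3051 + -1.8331i, |z|^2 = 5.0635
Escaped at iteration 2

Answer: no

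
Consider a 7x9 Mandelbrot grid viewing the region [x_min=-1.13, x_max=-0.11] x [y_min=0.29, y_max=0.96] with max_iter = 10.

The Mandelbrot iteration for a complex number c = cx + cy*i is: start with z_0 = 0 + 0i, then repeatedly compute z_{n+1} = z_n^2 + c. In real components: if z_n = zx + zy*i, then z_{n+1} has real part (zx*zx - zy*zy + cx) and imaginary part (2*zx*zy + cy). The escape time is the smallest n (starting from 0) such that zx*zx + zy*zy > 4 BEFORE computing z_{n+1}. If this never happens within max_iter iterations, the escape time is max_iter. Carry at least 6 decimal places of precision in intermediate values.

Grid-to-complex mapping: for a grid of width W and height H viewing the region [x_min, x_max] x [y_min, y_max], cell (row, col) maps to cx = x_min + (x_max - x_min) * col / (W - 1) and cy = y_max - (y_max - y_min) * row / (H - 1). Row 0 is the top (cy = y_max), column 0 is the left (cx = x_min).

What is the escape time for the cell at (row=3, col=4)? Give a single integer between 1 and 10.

Answer: 7

Derivation:
z_0 = 0 + 0i, c = -0.4500 + 0.7087i
Iter 1: z = -0.4500 + 0.7087i, |z|^2 = 0.7048
Iter 2: z = -0.7498 + 0.0709i, |z|^2 = 0.5673
Iter 3: z = 0.1072 + 0.6025i, |z|^2 = 0.3745
Iter 4: z = -0.8015 + 0.8379i, |z|^2 = 1.3445
Iter 5: z = -0.5098 + -0.6344i, |z|^2 = 0.6624
Iter 6: z = -0.5926 + 1.3556i, |z|^2 = 2.1888
Iter 7: z = -1.9364 + -0.8978i, |z|^2 = 4.5559
Escaped at iteration 7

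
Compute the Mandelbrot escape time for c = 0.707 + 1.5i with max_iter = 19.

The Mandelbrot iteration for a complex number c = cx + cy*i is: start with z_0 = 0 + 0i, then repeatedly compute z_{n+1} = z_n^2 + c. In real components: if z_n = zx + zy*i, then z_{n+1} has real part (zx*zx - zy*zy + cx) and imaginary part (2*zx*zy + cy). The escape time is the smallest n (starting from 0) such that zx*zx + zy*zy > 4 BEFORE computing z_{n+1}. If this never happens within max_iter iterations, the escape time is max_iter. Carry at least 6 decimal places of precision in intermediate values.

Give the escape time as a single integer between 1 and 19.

z_0 = 0 + 0i, c = 0.7070 + 1.5000i
Iter 1: z = 0.7070 + 1.5000i, |z|^2 = 2.7498
Iter 2: z = -1.0432 + 3.6210i, |z|^2 = 14.1998
Escaped at iteration 2

Answer: 2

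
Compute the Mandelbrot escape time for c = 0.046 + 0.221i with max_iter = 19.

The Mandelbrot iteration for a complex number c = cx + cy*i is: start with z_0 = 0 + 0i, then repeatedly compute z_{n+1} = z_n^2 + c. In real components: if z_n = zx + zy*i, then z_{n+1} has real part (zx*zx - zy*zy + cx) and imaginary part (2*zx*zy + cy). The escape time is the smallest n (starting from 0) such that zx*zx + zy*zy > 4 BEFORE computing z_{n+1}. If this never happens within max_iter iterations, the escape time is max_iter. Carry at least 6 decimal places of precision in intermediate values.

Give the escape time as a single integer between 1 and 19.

Answer: 19

Derivation:
z_0 = 0 + 0i, c = 0.0460 + 0.2210i
Iter 1: z = 0.0460 + 0.2210i, |z|^2 = 0.0510
Iter 2: z = -0.0007 + 0.2413i, |z|^2 = 0.0582
Iter 3: z = -0.0122 + 0.2207i, |z|^2 = 0.0488
Iter 4: z = -0.0025 + 0.2156i, |z|^2 = 0.0465
Iter 5: z = -0.0005 + 0.2199i, |z|^2 = 0.0484
Iter 6: z = -0.0024 + 0.2208i, |z|^2 = 0.0488
Iter 7: z = -0.0027 + 0.2200i, |z|^2 = 0.0484
Iter 8: z = -0.0024 + 0.2198i, |z|^2 = 0.0483
Iter 9: z = -0.0023 + 0.2200i, |z|^2 = 0.0484
Iter 10: z = -0.0024 + 0.2200i, |z|^2 = 0.0484
Iter 11: z = -0.0024 + 0.2200i, |z|^2 = 0.0484
Iter 12: z = -0.0024 + 0.2199i, |z|^2 = 0.0484
Iter 13: z = -0.0024 + 0.2200i, |z|^2 = 0.0484
Iter 14: z = -0.0024 + 0.2200i, |z|^2 = 0.0484
Iter 15: z = -0.0024 + 0.2200i, |z|^2 = 0.0484
Iter 16: z = -0.0024 + 0.2200i, |z|^2 = 0.0484
Iter 17: z = -0.0024 + 0.2200i, |z|^2 = 0.0484
Iter 18: z = -0.0024 + 0.2200i, |z|^2 = 0.0484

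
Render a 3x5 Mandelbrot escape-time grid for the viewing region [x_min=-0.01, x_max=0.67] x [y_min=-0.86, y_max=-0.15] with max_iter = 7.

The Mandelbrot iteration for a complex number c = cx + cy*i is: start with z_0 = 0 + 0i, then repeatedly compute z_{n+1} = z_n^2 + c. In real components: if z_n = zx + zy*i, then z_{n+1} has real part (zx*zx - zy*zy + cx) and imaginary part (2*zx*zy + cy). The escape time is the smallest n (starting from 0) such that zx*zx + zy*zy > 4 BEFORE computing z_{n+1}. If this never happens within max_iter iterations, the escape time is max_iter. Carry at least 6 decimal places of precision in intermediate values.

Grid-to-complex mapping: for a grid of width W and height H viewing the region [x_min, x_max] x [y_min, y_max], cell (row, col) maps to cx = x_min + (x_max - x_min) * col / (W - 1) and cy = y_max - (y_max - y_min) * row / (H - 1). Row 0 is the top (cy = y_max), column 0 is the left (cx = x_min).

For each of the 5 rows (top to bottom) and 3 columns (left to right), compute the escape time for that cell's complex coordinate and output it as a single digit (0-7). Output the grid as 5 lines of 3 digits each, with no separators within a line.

Answer: 774
773
773
773
742

Derivation:
(row=0, col=0): c = -0.0100 + -0.1500i → escape time 7
(row=0, col=1): c = 0.3300 + -0.1500i → escape time 7
(row=0, col=2): c = 0.6700 + -0.1500i → escape time 4
(row=1, col=0): c = -0.0100 + -0.3275i → escape time 7
(row=1, col=1): c = 0.3300 + -0.3275i → escape time 7
(row=1, col=2): c = 0.6700 + -0.3275i → escape time 3
(row=2, col=0): c = -0.0100 + -0.5050i → escape time 7
(row=2, col=1): c = 0.3300 + -0.5050i → escape time 7
(row=2, col=2): c = 0.6700 + -0.5050i → escape time 3
(row=3, col=0): c = -0.0100 + -0.6825i → escape time 7
(row=3, col=1): c = 0.3300 + -0.6825i → escape time 7
(row=3, col=2): c = 0.6700 + -0.6825i → escape time 3
(row=4, col=0): c = -0.0100 + -0.8600i → escape time 7
(row=4, col=1): c = 0.3300 + -0.8600i → escape time 4
(row=4, col=2): c = 0.6700 + -0.8600i → escape time 2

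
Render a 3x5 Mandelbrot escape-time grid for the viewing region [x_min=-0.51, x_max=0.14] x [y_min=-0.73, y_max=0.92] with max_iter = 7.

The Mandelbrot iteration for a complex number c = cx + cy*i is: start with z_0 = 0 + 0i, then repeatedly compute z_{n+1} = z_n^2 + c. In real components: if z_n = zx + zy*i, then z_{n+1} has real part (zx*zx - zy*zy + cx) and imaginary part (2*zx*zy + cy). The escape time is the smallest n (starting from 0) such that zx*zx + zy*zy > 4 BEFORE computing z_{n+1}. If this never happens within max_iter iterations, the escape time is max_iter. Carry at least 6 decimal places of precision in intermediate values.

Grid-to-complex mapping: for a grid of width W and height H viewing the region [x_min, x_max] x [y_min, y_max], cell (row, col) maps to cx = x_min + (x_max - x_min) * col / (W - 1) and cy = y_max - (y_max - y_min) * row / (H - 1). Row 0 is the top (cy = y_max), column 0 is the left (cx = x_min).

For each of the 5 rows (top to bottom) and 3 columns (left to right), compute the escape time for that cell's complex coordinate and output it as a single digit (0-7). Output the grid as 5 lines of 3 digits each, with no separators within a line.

(row=0, col=0): c = -0.5100 + 0.9200i → escape time 4
(row=0, col=1): c = -0.1850 + 0.9200i → escape time 7
(row=0, col=2): c = 0.1400 + 0.9200i → escape time 4
(row=1, col=0): c = -0.5100 + 0.5075i → escape time 7
(row=1, col=1): c = -0.1850 + 0.5075i → escape time 7
(row=1, col=2): c = 0.1400 + 0.5075i → escape time 7
(row=2, col=0): c = -0.5100 + 0.0950i → escape time 7
(row=2, col=1): c = -0.1850 + 0.0950i → escape time 7
(row=2, col=2): c = 0.1400 + 0.0950i → escape time 7
(row=3, col=0): c = -0.5100 + -0.3175i → escape time 7
(row=3, col=1): c = -0.1850 + -0.3175i → escape time 7
(row=3, col=2): c = 0.1400 + -0.3175i → escape time 7
(row=4, col=0): c = -0.5100 + -0.7300i → escape time 6
(row=4, col=1): c = -0.1850 + -0.7300i → escape time 7
(row=4, col=2): c = 0.1400 + -0.7300i → escape time 7

Answer: 474
777
777
777
677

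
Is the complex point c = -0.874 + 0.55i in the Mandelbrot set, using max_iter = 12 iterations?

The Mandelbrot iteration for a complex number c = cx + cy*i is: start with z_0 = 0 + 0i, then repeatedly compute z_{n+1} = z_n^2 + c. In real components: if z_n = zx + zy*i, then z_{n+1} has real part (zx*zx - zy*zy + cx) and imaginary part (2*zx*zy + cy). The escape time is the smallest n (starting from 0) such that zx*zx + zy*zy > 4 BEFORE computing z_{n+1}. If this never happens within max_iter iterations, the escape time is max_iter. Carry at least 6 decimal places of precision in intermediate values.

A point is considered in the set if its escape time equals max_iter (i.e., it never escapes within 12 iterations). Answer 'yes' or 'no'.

z_0 = 0 + 0i, c = -0.8740 + 0.5500i
Iter 1: z = -0.8740 + 0.5500i, |z|^2 = 1.0664
Iter 2: z = -0.4126 + -0.4114i, |z|^2 = 0.3395
Iter 3: z = -0.8730 + 0.8895i, |z|^2 = 1.5533
Iter 4: z = -0.9031 + -1.0031i, |z|^2 = 1.8217
Iter 5: z = -1.0645 + 2.3618i, |z|^2 = 6.7111
Escaped at iteration 5

Answer: no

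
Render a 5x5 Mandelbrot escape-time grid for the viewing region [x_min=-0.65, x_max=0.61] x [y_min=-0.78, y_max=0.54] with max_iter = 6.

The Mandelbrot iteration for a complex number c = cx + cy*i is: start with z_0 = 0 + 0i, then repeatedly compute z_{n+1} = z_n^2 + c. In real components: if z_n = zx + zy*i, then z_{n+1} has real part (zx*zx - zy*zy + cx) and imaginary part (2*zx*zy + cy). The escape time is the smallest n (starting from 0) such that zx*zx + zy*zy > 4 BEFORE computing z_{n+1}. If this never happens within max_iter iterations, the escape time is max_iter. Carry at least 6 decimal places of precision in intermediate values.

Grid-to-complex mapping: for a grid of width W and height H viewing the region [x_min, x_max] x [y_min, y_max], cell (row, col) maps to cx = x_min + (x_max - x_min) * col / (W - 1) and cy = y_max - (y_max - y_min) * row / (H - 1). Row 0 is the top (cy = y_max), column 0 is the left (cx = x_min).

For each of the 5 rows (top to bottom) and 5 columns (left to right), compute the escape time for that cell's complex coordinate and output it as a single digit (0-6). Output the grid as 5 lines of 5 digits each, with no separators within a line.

(row=0, col=0): c = -0.6500 + 0.5400i → escape time 6
(row=0, col=1): c = -0.3350 + 0.5400i → escape time 6
(row=0, col=2): c = -0.0200 + 0.5400i → escape time 6
(row=0, col=3): c = 0.2950 + 0.5400i → escape time 6
(row=0, col=4): c = 0.6100 + 0.5400i → escape time 3
(row=1, col=0): c = -0.6500 + 0.2100i → escape time 6
(row=1, col=1): c = -0.3350 + 0.2100i → escape time 6
(row=1, col=2): c = -0.0200 + 0.2100i → escape time 6
(row=1, col=3): c = 0.2950 + 0.2100i → escape time 6
(row=1, col=4): c = 0.6100 + 0.2100i → escape time 4
(row=2, col=0): c = -0.6500 + -0.1200i → escape time 6
(row=2, col=1): c = -0.3350 + -0.1200i → escape time 6
(row=2, col=2): c = -0.0200 + -0.1200i → escape time 6
(row=2, col=3): c = 0.2950 + -0.1200i → escape time 6
(row=2, col=4): c = 0.6100 + -0.1200i → escape time 4
(row=3, col=0): c = -0.6500 + -0.4500i → escape time 6
(row=3, col=1): c = -0.3350 + -0.4500i → escape time 6
(row=3, col=2): c = -0.0200 + -0.4500i → escape time 6
(row=3, col=3): c = 0.2950 + -0.4500i → escape time 6
(row=3, col=4): c = 0.6100 + -0.4500i → escape time 3
(row=4, col=0): c = -0.6500 + -0.7800i → escape time 4
(row=4, col=1): c = -0.3350 + -0.7800i → escape time 6
(row=4, col=2): c = -0.0200 + -0.7800i → escape time 6
(row=4, col=3): c = 0.2950 + -0.7800i → escape time 5
(row=4, col=4): c = 0.6100 + -0.7800i → escape time 3

Answer: 66663
66664
66664
66663
46653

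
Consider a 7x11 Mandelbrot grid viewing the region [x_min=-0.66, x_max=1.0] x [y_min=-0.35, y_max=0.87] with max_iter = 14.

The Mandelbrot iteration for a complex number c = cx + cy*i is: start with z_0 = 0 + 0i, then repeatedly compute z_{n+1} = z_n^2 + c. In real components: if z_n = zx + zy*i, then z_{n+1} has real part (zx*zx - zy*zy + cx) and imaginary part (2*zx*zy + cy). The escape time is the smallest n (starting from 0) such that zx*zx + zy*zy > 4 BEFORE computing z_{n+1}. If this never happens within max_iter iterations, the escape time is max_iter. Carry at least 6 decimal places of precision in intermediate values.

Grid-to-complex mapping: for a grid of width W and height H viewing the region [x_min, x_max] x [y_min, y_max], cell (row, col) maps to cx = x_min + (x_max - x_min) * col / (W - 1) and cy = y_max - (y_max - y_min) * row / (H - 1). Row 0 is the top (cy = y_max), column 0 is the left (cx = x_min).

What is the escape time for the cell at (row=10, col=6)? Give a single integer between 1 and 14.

z_0 = 0 + 0i, c = 1.0000 + -0.3500i
Iter 1: z = 1.0000 + -0.3500i, |z|^2 = 1.1225
Iter 2: z = 1.8775 + -1.0500i, |z|^2 = 4.6275
Escaped at iteration 2

Answer: 2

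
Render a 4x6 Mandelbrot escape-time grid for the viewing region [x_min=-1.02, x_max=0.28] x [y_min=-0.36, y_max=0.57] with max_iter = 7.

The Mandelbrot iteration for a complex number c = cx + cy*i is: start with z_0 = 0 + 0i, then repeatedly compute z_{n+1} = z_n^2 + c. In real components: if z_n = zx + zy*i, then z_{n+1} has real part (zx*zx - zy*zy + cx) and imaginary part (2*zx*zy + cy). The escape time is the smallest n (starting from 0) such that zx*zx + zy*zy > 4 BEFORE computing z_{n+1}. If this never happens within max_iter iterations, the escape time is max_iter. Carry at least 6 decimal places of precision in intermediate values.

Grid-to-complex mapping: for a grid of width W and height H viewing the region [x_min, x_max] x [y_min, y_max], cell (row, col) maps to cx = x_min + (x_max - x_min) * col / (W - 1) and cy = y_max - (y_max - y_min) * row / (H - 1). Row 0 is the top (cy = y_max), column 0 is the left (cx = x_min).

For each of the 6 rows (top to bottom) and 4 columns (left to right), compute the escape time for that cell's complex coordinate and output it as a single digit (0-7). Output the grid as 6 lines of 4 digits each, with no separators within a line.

Answer: 5777
7777
7777
7777
7777
7777

Derivation:
(row=0, col=0): c = -1.0200 + 0.5700i → escape time 5
(row=0, col=1): c = -0.5867 + 0.5700i → escape time 7
(row=0, col=2): c = -0.1533 + 0.5700i → escape time 7
(row=0, col=3): c = 0.2800 + 0.5700i → escape time 7
(row=1, col=0): c = -1.0200 + 0.3840i → escape time 7
(row=1, col=1): c = -0.5867 + 0.3840i → escape time 7
(row=1, col=2): c = -0.1533 + 0.3840i → escape time 7
(row=1, col=3): c = 0.2800 + 0.3840i → escape time 7
(row=2, col=0): c = -1.0200 + 0.1980i → escape time 7
(row=2, col=1): c = -0.5867 + 0.1980i → escape time 7
(row=2, col=2): c = -0.1533 + 0.1980i → escape time 7
(row=2, col=3): c = 0.2800 + 0.1980i → escape time 7
(row=3, col=0): c = -1.0200 + 0.0120i → escape time 7
(row=3, col=1): c = -0.5867 + 0.0120i → escape time 7
(row=3, col=2): c = -0.1533 + 0.0120i → escape time 7
(row=3, col=3): c = 0.2800 + 0.0120i → escape time 7
(row=4, col=0): c = -1.0200 + -0.1740i → escape time 7
(row=4, col=1): c = -0.5867 + -0.1740i → escape time 7
(row=4, col=2): c = -0.1533 + -0.1740i → escape time 7
(row=4, col=3): c = 0.2800 + -0.1740i → escape time 7
(row=5, col=0): c = -1.0200 + -0.3600i → escape time 7
(row=5, col=1): c = -0.5867 + -0.3600i → escape time 7
(row=5, col=2): c = -0.1533 + -0.3600i → escape time 7
(row=5, col=3): c = 0.2800 + -0.3600i → escape time 7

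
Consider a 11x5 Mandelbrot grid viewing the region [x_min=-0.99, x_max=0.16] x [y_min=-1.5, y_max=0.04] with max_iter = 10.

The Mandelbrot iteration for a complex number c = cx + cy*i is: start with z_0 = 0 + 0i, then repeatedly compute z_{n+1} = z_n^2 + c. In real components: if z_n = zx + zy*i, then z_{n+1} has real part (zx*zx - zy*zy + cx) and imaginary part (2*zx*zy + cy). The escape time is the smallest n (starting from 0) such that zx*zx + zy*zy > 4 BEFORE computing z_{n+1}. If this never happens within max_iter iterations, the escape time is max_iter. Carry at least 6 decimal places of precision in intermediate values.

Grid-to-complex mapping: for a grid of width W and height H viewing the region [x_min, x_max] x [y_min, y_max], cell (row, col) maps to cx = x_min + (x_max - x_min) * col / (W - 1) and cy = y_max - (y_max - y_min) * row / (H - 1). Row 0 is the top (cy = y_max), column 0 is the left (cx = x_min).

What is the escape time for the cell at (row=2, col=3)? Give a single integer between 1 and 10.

Answer: 5

Derivation:
z_0 = 0 + 0i, c = -0.6450 + -0.7300i
Iter 1: z = -0.6450 + -0.7300i, |z|^2 = 0.9489
Iter 2: z = -0.7619 + 0.2117i, |z|^2 = 0.6253
Iter 3: z = -0.1094 + -1.0526i, |z|^2 = 1.1199
Iter 4: z = -1.7410 + -0.4998i, |z|^2 = 3.2807
Iter 5: z = 2.1362 + 1.0102i, |z|^2 = 5.5837
Escaped at iteration 5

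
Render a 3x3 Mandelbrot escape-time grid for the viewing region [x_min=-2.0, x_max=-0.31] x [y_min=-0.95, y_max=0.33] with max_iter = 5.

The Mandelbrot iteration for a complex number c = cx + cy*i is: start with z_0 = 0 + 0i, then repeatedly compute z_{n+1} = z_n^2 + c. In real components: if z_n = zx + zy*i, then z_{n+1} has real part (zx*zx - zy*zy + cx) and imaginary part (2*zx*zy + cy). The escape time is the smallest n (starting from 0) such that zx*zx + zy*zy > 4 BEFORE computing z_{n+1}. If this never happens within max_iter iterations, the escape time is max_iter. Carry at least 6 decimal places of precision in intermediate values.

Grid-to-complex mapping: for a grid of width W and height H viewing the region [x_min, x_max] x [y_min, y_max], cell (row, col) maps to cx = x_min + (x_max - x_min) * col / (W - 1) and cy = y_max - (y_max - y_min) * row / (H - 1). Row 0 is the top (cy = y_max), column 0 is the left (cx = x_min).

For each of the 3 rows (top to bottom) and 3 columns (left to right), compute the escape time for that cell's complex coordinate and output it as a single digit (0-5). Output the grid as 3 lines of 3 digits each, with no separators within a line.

(row=0, col=0): c = -2.0000 + 0.3300i → escape time 1
(row=0, col=1): c = -1.1550 + 0.3300i → escape time 5
(row=0, col=2): c = -0.3100 + 0.3300i → escape time 5
(row=1, col=0): c = -2.0000 + -0.3100i → escape time 1
(row=1, col=1): c = -1.1550 + -0.3100i → escape time 5
(row=1, col=2): c = -0.3100 + -0.3100i → escape time 5
(row=2, col=0): c = -2.0000 + -0.9500i → escape time 1
(row=2, col=1): c = -1.1550 + -0.9500i → escape time 3
(row=2, col=2): c = -0.3100 + -0.9500i → escape time 5

Answer: 155
155
135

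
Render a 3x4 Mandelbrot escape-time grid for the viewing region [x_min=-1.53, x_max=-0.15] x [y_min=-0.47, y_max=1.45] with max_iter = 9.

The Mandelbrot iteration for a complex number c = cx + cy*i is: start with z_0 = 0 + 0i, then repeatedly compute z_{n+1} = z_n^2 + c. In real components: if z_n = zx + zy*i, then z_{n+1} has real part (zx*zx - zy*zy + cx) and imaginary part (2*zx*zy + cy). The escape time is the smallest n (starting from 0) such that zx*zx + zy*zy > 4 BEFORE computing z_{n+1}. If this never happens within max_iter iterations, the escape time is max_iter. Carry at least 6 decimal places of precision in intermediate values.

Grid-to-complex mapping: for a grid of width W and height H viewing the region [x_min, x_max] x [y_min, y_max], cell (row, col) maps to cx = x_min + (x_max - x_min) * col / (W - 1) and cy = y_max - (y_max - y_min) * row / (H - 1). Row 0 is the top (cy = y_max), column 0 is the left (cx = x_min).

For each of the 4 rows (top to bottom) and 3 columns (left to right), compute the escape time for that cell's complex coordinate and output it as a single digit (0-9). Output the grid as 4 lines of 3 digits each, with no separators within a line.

(row=0, col=0): c = -1.5300 + 1.4500i → escape time 1
(row=0, col=1): c = -0.8400 + 1.4500i → escape time 2
(row=0, col=2): c = -0.1500 + 1.4500i → escape time 2
(row=1, col=0): c = -1.5300 + 0.8100i → escape time 3
(row=1, col=1): c = -0.8400 + 0.8100i → escape time 4
(row=1, col=2): c = -0.1500 + 0.8100i → escape time 9
(row=2, col=0): c = -1.5300 + 0.1700i → escape time 5
(row=2, col=1): c = -0.8400 + 0.1700i → escape time 9
(row=2, col=2): c = -0.1500 + 0.1700i → escape time 9
(row=3, col=0): c = -1.5300 + -0.4700i → escape time 3
(row=3, col=1): c = -0.8400 + -0.4700i → escape time 6
(row=3, col=2): c = -0.1500 + -0.4700i → escape time 9

Answer: 122
349
599
369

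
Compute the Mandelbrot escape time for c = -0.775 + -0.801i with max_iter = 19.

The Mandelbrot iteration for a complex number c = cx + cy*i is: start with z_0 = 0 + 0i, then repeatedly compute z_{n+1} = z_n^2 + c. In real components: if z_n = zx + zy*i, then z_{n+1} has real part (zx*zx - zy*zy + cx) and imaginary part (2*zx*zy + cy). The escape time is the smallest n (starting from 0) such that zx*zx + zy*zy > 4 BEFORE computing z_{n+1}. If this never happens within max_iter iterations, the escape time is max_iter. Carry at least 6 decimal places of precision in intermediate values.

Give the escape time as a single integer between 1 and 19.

Answer: 4

Derivation:
z_0 = 0 + 0i, c = -0.7750 + -0.8010i
Iter 1: z = -0.7750 + -0.8010i, |z|^2 = 1.2422
Iter 2: z = -0.8160 + 0.4406i, |z|^2 = 0.8599
Iter 3: z = -0.3033 + -1.5200i, |z|^2 = 2.4022
Iter 4: z = -2.9933 + 0.1209i, |z|^2 = 8.9744
Escaped at iteration 4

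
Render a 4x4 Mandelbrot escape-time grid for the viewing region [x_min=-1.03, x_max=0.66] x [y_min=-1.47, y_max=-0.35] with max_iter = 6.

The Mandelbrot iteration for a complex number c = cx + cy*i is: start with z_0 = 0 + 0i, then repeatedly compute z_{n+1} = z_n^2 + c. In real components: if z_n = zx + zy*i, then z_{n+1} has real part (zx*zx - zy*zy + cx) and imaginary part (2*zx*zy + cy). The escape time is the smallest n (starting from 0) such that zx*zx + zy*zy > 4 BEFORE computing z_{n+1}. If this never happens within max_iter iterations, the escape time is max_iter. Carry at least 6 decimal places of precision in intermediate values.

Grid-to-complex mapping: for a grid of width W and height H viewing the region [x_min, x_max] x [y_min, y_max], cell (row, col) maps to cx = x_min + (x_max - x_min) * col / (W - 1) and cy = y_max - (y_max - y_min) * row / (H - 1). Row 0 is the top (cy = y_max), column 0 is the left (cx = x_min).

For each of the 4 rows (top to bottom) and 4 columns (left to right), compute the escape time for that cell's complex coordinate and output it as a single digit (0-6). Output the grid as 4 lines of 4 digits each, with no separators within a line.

(row=0, col=0): c = -1.0300 + -0.3500i → escape time 6
(row=0, col=1): c = -0.4667 + -0.3500i → escape time 6
(row=0, col=2): c = 0.0967 + -0.3500i → escape time 6
(row=0, col=3): c = 0.6600 + -0.3500i → escape time 3
(row=1, col=0): c = -1.0300 + -0.7233i → escape time 3
(row=1, col=1): c = -0.4667 + -0.7233i → escape time 6
(row=1, col=2): c = 0.0967 + -0.7233i → escape time 6
(row=1, col=3): c = 0.6600 + -0.7233i → escape time 3
(row=2, col=0): c = -1.0300 + -1.0967i → escape time 3
(row=2, col=1): c = -0.4667 + -1.0967i → escape time 4
(row=2, col=2): c = 0.0967 + -1.0967i → escape time 4
(row=2, col=3): c = 0.6600 + -1.0967i → escape time 2
(row=3, col=0): c = -1.0300 + -1.4700i → escape time 2
(row=3, col=1): c = -0.4667 + -1.4700i → escape time 2
(row=3, col=2): c = 0.0967 + -1.4700i → escape time 2
(row=3, col=3): c = 0.6600 + -1.4700i → escape time 2

Answer: 6663
3663
3442
2222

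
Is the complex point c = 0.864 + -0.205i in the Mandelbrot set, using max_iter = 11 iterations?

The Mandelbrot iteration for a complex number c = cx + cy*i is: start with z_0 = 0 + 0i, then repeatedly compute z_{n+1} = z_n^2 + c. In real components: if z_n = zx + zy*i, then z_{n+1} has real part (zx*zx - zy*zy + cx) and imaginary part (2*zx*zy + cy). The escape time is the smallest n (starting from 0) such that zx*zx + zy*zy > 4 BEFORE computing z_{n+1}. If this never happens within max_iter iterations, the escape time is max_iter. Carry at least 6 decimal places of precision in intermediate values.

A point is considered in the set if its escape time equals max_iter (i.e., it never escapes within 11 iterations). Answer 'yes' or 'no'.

z_0 = 0 + 0i, c = 0.8640 + -0.2050i
Iter 1: z = 0.8640 + -0.2050i, |z|^2 = 0.7885
Iter 2: z = 1.5685 + -0.5592i, |z|^2 = 2.7729
Iter 3: z = 3.0114 + -1.9593i, |z|^2 = 12.9071
Escaped at iteration 3

Answer: no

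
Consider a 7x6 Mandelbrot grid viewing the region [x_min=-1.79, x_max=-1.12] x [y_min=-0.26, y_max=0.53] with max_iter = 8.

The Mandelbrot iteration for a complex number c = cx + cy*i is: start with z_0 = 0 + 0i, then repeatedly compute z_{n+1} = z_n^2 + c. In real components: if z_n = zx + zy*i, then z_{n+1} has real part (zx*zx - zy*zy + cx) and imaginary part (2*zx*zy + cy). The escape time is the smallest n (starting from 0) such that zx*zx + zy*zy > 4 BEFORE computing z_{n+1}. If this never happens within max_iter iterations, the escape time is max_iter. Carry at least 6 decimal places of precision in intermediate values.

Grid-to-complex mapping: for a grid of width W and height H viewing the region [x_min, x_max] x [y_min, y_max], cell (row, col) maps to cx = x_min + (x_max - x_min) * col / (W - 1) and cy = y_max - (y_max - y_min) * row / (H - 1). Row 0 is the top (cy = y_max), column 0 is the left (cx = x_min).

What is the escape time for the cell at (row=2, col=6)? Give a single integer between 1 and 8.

Answer: 8

Derivation:
z_0 = 0 + 0i, c = -1.1200 + 0.2140i
Iter 1: z = -1.1200 + 0.2140i, |z|^2 = 1.3002
Iter 2: z = 0.0886 + -0.2654i, |z|^2 = 0.0783
Iter 3: z = -1.1826 + 0.1670i, |z|^2 = 1.4263
Iter 4: z = 0.2506 + -0.1809i, |z|^2 = 0.0955
Iter 5: z = -1.0899 + 0.1233i, |z|^2 = 1.2032
Iter 6: z = 0.0528 + -0.0548i, |z|^2 = 0.0058
Iter 7: z = -1.1202 + 0.2082i, |z|^2 = 1.2983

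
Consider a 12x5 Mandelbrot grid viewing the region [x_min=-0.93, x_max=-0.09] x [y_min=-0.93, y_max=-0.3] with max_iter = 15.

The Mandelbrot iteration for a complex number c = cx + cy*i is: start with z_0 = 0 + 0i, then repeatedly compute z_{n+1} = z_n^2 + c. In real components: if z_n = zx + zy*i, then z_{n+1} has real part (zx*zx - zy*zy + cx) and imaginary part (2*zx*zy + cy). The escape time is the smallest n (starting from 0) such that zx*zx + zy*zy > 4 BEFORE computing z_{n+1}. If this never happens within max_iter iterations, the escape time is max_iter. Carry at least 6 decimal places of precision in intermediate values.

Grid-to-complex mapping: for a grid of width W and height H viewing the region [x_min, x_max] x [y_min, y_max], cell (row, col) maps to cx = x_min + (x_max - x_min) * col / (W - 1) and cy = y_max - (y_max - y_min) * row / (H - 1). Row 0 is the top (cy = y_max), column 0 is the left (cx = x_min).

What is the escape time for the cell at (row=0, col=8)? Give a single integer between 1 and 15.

z_0 = 0 + 0i, c = -0.3191 + -0.3000i
Iter 1: z = -0.3191 + -0.3000i, |z|^2 = 0.1918
Iter 2: z = -0.3073 + -0.1085i, |z|^2 = 0.1062
Iter 3: z = -0.2365 + -0.2333i, |z|^2 = 0.1103
Iter 4: z = -0.3176 + -0.1897i, |z|^2 = 0.1368
Iter 5: z = -0.2542 + -0.1795i, |z|^2 = 0.0968
Iter 6: z = -0.2867 + -0.2087i, |z|^2 = 0.1258
Iter 7: z = -0.2805 + -0.1803i, |z|^2 = 0.1112
Iter 8: z = -0.2729 + -0.1989i, |z|^2 = 0.1140
Iter 9: z = -0.2841 + -0.1914i, |z|^2 = 0.1174
Iter 10: z = -0.2750 + -0.1912i, |z|^2 = 0.1122
Iter 11: z = -0.2800 + -0.1948i, |z|^2 = 0.1164
Iter 12: z = -0.2786 + -0.1909i, |z|^2 = 0.1141
Iter 13: z = -0.2779 + -0.1936i, |z|^2 = 0.1147
Iter 14: z = -0.2794 + -0.1924i, |z|^2 = 0.1151

Answer: 15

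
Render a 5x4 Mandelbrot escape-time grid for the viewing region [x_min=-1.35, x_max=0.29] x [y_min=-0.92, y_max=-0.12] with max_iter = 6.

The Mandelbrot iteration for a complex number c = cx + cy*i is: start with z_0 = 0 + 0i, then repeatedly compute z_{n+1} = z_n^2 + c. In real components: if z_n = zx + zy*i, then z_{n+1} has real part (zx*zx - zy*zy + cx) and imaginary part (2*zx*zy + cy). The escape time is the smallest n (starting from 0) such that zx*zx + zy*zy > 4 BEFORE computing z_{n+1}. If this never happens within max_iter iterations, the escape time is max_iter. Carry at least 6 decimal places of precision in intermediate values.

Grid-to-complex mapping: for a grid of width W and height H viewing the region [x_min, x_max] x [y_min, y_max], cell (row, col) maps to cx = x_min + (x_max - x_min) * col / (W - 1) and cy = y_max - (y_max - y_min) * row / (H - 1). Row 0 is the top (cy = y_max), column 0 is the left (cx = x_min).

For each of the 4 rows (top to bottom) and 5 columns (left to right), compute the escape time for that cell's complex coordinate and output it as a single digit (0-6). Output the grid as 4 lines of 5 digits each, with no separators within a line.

(row=0, col=0): c = -1.3500 + -0.1200i → escape time 6
(row=0, col=1): c = -0.9400 + -0.1200i → escape time 6
(row=0, col=2): c = -0.5300 + -0.1200i → escape time 6
(row=0, col=3): c = -0.1200 + -0.1200i → escape time 6
(row=0, col=4): c = 0.2900 + -0.1200i → escape time 6
(row=1, col=0): c = -1.3500 + -0.3867i → escape time 6
(row=1, col=1): c = -0.9400 + -0.3867i → escape time 6
(row=1, col=2): c = -0.5300 + -0.3867i → escape time 6
(row=1, col=3): c = -0.1200 + -0.3867i → escape time 6
(row=1, col=4): c = 0.2900 + -0.3867i → escape time 6
(row=2, col=0): c = -1.3500 + -0.6533i → escape time 3
(row=2, col=1): c = -0.9400 + -0.6533i → escape time 4
(row=2, col=2): c = -0.5300 + -0.6533i → escape time 6
(row=2, col=3): c = -0.1200 + -0.6533i → escape time 6
(row=2, col=4): c = 0.2900 + -0.6533i → escape time 6
(row=3, col=0): c = -1.3500 + -0.9200i → escape time 3
(row=3, col=1): c = -0.9400 + -0.9200i → escape time 3
(row=3, col=2): c = -0.5300 + -0.9200i → escape time 4
(row=3, col=3): c = -0.1200 + -0.9200i → escape time 6
(row=3, col=4): c = 0.2900 + -0.9200i → escape time 4

Answer: 66666
66666
34666
33464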